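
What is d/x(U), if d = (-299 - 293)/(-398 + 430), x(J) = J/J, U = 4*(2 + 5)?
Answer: -37/2 ≈ -18.500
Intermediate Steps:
U = 28 (U = 4*7 = 28)
x(J) = 1
d = -37/2 (d = -592/32 = -592*1/32 = -37/2 ≈ -18.500)
d/x(U) = -37/2/1 = -37/2*1 = -37/2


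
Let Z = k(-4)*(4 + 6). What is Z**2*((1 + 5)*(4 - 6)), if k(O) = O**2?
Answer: -307200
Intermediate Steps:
Z = 160 (Z = (-4)**2*(4 + 6) = 16*10 = 160)
Z**2*((1 + 5)*(4 - 6)) = 160**2*((1 + 5)*(4 - 6)) = 25600*(6*(-2)) = 25600*(-12) = -307200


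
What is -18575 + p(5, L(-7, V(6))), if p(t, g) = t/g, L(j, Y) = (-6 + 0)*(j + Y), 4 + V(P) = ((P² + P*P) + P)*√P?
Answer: -4054885405/218298 - 65*√6/36383 ≈ -18575.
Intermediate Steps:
V(P) = -4 + √P*(P + 2*P²) (V(P) = -4 + ((P² + P*P) + P)*√P = -4 + ((P² + P²) + P)*√P = -4 + (2*P² + P)*√P = -4 + (P + 2*P²)*√P = -4 + √P*(P + 2*P²))
L(j, Y) = -6*Y - 6*j (L(j, Y) = -6*(Y + j) = -6*Y - 6*j)
-18575 + p(5, L(-7, V(6))) = -18575 + 5/(-6*(-4 + 6^(3/2) + 2*6^(5/2)) - 6*(-7)) = -18575 + 5/(-6*(-4 + 6*√6 + 2*(36*√6)) + 42) = -18575 + 5/(-6*(-4 + 6*√6 + 72*√6) + 42) = -18575 + 5/(-6*(-4 + 78*√6) + 42) = -18575 + 5/((24 - 468*√6) + 42) = -18575 + 5/(66 - 468*√6)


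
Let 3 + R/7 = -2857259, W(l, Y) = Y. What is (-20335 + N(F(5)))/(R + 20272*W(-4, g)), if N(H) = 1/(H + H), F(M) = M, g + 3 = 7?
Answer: 203349/199197460 ≈ 0.0010208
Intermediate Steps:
g = 4 (g = -3 + 7 = 4)
R = -20000834 (R = -21 + 7*(-2857259) = -21 - 20000813 = -20000834)
N(H) = 1/(2*H)
(-20335 + N(F(5)))/(R + 20272*W(-4, g)) = (-20335 + (½)/5)/(-20000834 + 20272*4) = (-20335 + (½)*(⅕))/(-20000834 + 81088) = (-20335 + ⅒)/(-19919746) = -203349/10*(-1/19919746) = 203349/199197460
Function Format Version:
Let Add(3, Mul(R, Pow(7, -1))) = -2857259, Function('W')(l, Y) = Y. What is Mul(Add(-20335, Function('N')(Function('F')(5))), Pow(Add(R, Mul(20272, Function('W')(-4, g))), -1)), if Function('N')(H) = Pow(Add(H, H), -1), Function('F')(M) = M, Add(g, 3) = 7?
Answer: Rational(203349, 199197460) ≈ 0.0010208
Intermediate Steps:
g = 4 (g = Add(-3, 7) = 4)
R = -20000834 (R = Add(-21, Mul(7, -2857259)) = Add(-21, -20000813) = -20000834)
Function('N')(H) = Mul(Rational(1, 2), Pow(H, -1)) (Function('N')(H) = Pow(Mul(2, H), -1) = Mul(Rational(1, 2), Pow(H, -1)))
Mul(Add(-20335, Function('N')(Function('F')(5))), Pow(Add(R, Mul(20272, Function('W')(-4, g))), -1)) = Mul(Add(-20335, Mul(Rational(1, 2), Pow(5, -1))), Pow(Add(-20000834, Mul(20272, 4)), -1)) = Mul(Add(-20335, Mul(Rational(1, 2), Rational(1, 5))), Pow(Add(-20000834, 81088), -1)) = Mul(Add(-20335, Rational(1, 10)), Pow(-19919746, -1)) = Mul(Rational(-203349, 10), Rational(-1, 19919746)) = Rational(203349, 199197460)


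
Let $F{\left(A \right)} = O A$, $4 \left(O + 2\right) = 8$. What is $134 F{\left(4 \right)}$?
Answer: $0$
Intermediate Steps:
$O = 0$ ($O = -2 + \frac{1}{4} \cdot 8 = -2 + 2 = 0$)
$F{\left(A \right)} = 0$ ($F{\left(A \right)} = 0 A = 0$)
$134 F{\left(4 \right)} = 134 \cdot 0 = 0$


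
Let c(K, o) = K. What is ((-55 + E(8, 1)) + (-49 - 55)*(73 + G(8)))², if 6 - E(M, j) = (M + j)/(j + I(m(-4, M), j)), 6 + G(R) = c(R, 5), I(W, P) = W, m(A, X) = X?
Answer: 61622500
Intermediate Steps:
G(R) = -6 + R
E(M, j) = 5 (E(M, j) = 6 - (M + j)/(j + M) = 6 - (M + j)/(M + j) = 6 - 1*1 = 6 - 1 = 5)
((-55 + E(8, 1)) + (-49 - 55)*(73 + G(8)))² = ((-55 + 5) + (-49 - 55)*(73 + (-6 + 8)))² = (-50 - 104*(73 + 2))² = (-50 - 104*75)² = (-50 - 7800)² = (-7850)² = 61622500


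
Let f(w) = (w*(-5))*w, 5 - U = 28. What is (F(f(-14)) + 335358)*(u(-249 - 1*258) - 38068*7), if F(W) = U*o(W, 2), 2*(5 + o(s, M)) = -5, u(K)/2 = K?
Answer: -89751053445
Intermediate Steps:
U = -23 (U = 5 - 1*28 = 5 - 28 = -23)
u(K) = 2*K
o(s, M) = -15/2 (o(s, M) = -5 + (½)*(-5) = -5 - 5/2 = -15/2)
f(w) = -5*w² (f(w) = (-5*w)*w = -5*w²)
F(W) = 345/2 (F(W) = -23*(-15/2) = 345/2)
(F(f(-14)) + 335358)*(u(-249 - 1*258) - 38068*7) = (345/2 + 335358)*(2*(-249 - 1*258) - 38068*7) = 671061*(2*(-249 - 258) - 266476)/2 = 671061*(2*(-507) - 266476)/2 = 671061*(-1014 - 266476)/2 = (671061/2)*(-267490) = -89751053445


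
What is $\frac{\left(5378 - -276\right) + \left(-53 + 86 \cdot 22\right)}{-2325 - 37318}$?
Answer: $- \frac{7493}{39643} \approx -0.18901$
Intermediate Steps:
$\frac{\left(5378 - -276\right) + \left(-53 + 86 \cdot 22\right)}{-2325 - 37318} = \frac{\left(5378 + 276\right) + \left(-53 + 1892\right)}{-39643} = \left(5654 + 1839\right) \left(- \frac{1}{39643}\right) = 7493 \left(- \frac{1}{39643}\right) = - \frac{7493}{39643}$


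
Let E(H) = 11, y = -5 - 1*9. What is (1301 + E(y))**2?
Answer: 1721344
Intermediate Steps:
y = -14 (y = -5 - 9 = -14)
(1301 + E(y))**2 = (1301 + 11)**2 = 1312**2 = 1721344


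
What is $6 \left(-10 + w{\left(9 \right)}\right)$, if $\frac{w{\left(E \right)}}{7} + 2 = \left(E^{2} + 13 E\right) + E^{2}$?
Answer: $11574$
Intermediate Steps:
$w{\left(E \right)} = -14 + 14 E^{2} + 91 E$ ($w{\left(E \right)} = -14 + 7 \left(\left(E^{2} + 13 E\right) + E^{2}\right) = -14 + 7 \left(2 E^{2} + 13 E\right) = -14 + \left(14 E^{2} + 91 E\right) = -14 + 14 E^{2} + 91 E$)
$6 \left(-10 + w{\left(9 \right)}\right) = 6 \left(-10 + \left(-14 + 14 \cdot 9^{2} + 91 \cdot 9\right)\right) = 6 \left(-10 + \left(-14 + 14 \cdot 81 + 819\right)\right) = 6 \left(-10 + \left(-14 + 1134 + 819\right)\right) = 6 \left(-10 + 1939\right) = 6 \cdot 1929 = 11574$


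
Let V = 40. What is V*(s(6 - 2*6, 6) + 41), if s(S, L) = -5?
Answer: 1440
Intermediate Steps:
V*(s(6 - 2*6, 6) + 41) = 40*(-5 + 41) = 40*36 = 1440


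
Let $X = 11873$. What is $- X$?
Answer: $-11873$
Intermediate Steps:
$- X = \left(-1\right) 11873 = -11873$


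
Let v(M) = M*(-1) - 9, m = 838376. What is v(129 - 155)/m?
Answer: 17/838376 ≈ 2.0277e-5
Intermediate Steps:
v(M) = -9 - M (v(M) = -M - 9 = -9 - M)
v(129 - 155)/m = (-9 - (129 - 155))/838376 = (-9 - 1*(-26))*(1/838376) = (-9 + 26)*(1/838376) = 17*(1/838376) = 17/838376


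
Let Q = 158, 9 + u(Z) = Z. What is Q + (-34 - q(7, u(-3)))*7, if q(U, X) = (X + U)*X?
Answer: -500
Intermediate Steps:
u(Z) = -9 + Z
q(U, X) = X*(U + X) (q(U, X) = (U + X)*X = X*(U + X))
Q + (-34 - q(7, u(-3)))*7 = 158 + (-34 - (-9 - 3)*(7 + (-9 - 3)))*7 = 158 + (-34 - (-12)*(7 - 12))*7 = 158 + (-34 - (-12)*(-5))*7 = 158 + (-34 - 1*60)*7 = 158 + (-34 - 60)*7 = 158 - 94*7 = 158 - 658 = -500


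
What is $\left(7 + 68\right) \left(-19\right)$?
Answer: $-1425$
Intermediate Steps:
$\left(7 + 68\right) \left(-19\right) = 75 \left(-19\right) = -1425$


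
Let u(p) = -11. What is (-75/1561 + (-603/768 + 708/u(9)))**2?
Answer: 82134228753308601/19322846642176 ≈ 4250.6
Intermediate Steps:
(-75/1561 + (-603/768 + 708/u(9)))**2 = (-75/1561 + (-603/768 + 708/(-11)))**2 = (-75*1/1561 + (-603*1/768 + 708*(-1/11)))**2 = (-75/1561 + (-201/256 - 708/11))**2 = (-75/1561 - 183459/2816)**2 = (-286590699/4395776)**2 = 82134228753308601/19322846642176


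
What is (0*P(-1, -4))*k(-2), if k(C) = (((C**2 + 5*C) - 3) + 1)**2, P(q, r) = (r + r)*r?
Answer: 0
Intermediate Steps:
P(q, r) = 2*r**2 (P(q, r) = (2*r)*r = 2*r**2)
k(C) = (-2 + C**2 + 5*C)**2 (k(C) = ((-3 + C**2 + 5*C) + 1)**2 = (-2 + C**2 + 5*C)**2)
(0*P(-1, -4))*k(-2) = (0*(2*(-4)**2))*(-2 + (-2)**2 + 5*(-2))**2 = (0*(2*16))*(-2 + 4 - 10)**2 = (0*32)*(-8)**2 = 0*64 = 0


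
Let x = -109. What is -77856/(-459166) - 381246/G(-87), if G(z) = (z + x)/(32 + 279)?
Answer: 13610545679943/22499134 ≈ 6.0494e+5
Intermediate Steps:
G(z) = -109/311 + z/311 (G(z) = (z - 109)/(32 + 279) = (-109 + z)/311 = (-109 + z)*(1/311) = -109/311 + z/311)
-77856/(-459166) - 381246/G(-87) = -77856/(-459166) - 381246/(-109/311 + (1/311)*(-87)) = -77856*(-1/459166) - 381246/(-109/311 - 87/311) = 38928/229583 - 381246/(-196/311) = 38928/229583 - 381246*(-311/196) = 38928/229583 + 59283753/98 = 13610545679943/22499134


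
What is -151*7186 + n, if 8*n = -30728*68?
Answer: -1346274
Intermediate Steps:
n = -261188 (n = (-30728*68)/8 = (-167*12512)/8 = (1/8)*(-2089504) = -261188)
-151*7186 + n = -151*7186 - 261188 = -1085086 - 261188 = -1346274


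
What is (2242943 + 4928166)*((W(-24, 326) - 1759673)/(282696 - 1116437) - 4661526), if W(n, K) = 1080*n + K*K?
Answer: -27870541442518748941/833741 ≈ -3.3428e+13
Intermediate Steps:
W(n, K) = K**2 + 1080*n (W(n, K) = 1080*n + K**2 = K**2 + 1080*n)
(2242943 + 4928166)*((W(-24, 326) - 1759673)/(282696 - 1116437) - 4661526) = (2242943 + 4928166)*(((326**2 + 1080*(-24)) - 1759673)/(282696 - 1116437) - 4661526) = 7171109*(((106276 - 25920) - 1759673)/(-833741) - 4661526) = 7171109*((80356 - 1759673)*(-1/833741) - 4661526) = 7171109*(-1679317*(-1/833741) - 4661526) = 7171109*(1679317/833741 - 4661526) = 7171109*(-3886503669449/833741) = -27870541442518748941/833741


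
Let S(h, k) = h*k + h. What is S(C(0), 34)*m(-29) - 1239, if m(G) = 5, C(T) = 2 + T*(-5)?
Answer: -889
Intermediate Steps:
C(T) = 2 - 5*T
S(h, k) = h + h*k
S(C(0), 34)*m(-29) - 1239 = ((2 - 5*0)*(1 + 34))*5 - 1239 = ((2 + 0)*35)*5 - 1239 = (2*35)*5 - 1239 = 70*5 - 1239 = 350 - 1239 = -889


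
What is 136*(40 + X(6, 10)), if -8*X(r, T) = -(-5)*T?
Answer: 4590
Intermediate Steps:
X(r, T) = -5*T/8 (X(r, T) = -(-1)*(-5*T)/8 = -5*T/8)
136*(40 + X(6, 10)) = 136*(40 - 5/8*10) = 136*(40 - 25/4) = 136*(135/4) = 4590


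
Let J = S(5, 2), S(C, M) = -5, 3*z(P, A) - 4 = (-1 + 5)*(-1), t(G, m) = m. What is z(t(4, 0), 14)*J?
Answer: 0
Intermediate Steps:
z(P, A) = 0 (z(P, A) = 4/3 + ((-1 + 5)*(-1))/3 = 4/3 + (4*(-1))/3 = 4/3 + (⅓)*(-4) = 4/3 - 4/3 = 0)
J = -5
z(t(4, 0), 14)*J = 0*(-5) = 0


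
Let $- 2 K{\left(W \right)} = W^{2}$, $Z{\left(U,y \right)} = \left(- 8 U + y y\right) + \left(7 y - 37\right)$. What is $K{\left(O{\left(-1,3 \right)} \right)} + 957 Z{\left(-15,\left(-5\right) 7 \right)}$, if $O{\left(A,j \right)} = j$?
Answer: $\frac{2034573}{2} \approx 1.0173 \cdot 10^{6}$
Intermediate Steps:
$Z{\left(U,y \right)} = -37 + y^{2} - 8 U + 7 y$ ($Z{\left(U,y \right)} = \left(- 8 U + y^{2}\right) + \left(-37 + 7 y\right) = \left(y^{2} - 8 U\right) + \left(-37 + 7 y\right) = -37 + y^{2} - 8 U + 7 y$)
$K{\left(W \right)} = - \frac{W^{2}}{2}$
$K{\left(O{\left(-1,3 \right)} \right)} + 957 Z{\left(-15,\left(-5\right) 7 \right)} = - \frac{3^{2}}{2} + 957 \left(-37 + \left(\left(-5\right) 7\right)^{2} - -120 + 7 \left(\left(-5\right) 7\right)\right) = \left(- \frac{1}{2}\right) 9 + 957 \left(-37 + \left(-35\right)^{2} + 120 + 7 \left(-35\right)\right) = - \frac{9}{2} + 957 \left(-37 + 1225 + 120 - 245\right) = - \frac{9}{2} + 957 \cdot 1063 = - \frac{9}{2} + 1017291 = \frac{2034573}{2}$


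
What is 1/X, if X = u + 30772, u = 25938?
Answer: 1/56710 ≈ 1.7634e-5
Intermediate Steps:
X = 56710 (X = 25938 + 30772 = 56710)
1/X = 1/56710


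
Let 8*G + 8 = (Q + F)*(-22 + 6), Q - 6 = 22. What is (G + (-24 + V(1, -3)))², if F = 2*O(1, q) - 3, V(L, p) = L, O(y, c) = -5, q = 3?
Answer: 2916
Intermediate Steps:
Q = 28 (Q = 6 + 22 = 28)
F = -13 (F = 2*(-5) - 3 = -10 - 3 = -13)
G = -31 (G = -1 + ((28 - 13)*(-22 + 6))/8 = -1 + (15*(-16))/8 = -1 + (⅛)*(-240) = -1 - 30 = -31)
(G + (-24 + V(1, -3)))² = (-31 + (-24 + 1))² = (-31 - 23)² = (-54)² = 2916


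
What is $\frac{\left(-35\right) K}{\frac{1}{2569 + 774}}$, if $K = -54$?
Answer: $6318270$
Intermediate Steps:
$\frac{\left(-35\right) K}{\frac{1}{2569 + 774}} = \frac{\left(-35\right) \left(-54\right)}{\frac{1}{2569 + 774}} = \frac{1890}{\frac{1}{3343}} = 1890 \frac{1}{\frac{1}{3343}} = 1890 \cdot 3343 = 6318270$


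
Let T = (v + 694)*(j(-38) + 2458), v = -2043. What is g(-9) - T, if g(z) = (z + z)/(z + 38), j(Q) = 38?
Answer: 97645998/29 ≈ 3.3671e+6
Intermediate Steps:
g(z) = 2*z/(38 + z) (g(z) = (2*z)/(38 + z) = 2*z/(38 + z))
T = -3367104 (T = (-2043 + 694)*(38 + 2458) = -1349*2496 = -3367104)
g(-9) - T = 2*(-9)/(38 - 9) - 1*(-3367104) = 2*(-9)/29 + 3367104 = 2*(-9)*(1/29) + 3367104 = -18/29 + 3367104 = 97645998/29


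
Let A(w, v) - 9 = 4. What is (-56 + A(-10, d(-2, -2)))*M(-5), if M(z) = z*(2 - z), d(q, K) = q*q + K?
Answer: 1505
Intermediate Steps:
d(q, K) = K + q² (d(q, K) = q² + K = K + q²)
A(w, v) = 13 (A(w, v) = 9 + 4 = 13)
(-56 + A(-10, d(-2, -2)))*M(-5) = (-56 + 13)*(-5*(2 - 1*(-5))) = -(-215)*(2 + 5) = -(-215)*7 = -43*(-35) = 1505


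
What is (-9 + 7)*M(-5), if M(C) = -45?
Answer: 90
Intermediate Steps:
(-9 + 7)*M(-5) = (-9 + 7)*(-45) = -2*(-45) = 90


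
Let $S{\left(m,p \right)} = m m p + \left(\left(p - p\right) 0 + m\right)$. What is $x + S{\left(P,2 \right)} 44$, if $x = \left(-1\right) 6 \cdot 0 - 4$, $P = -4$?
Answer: $1228$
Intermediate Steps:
$x = -4$ ($x = \left(-6\right) 0 - 4 = 0 - 4 = -4$)
$S{\left(m,p \right)} = m + p m^{2}$ ($S{\left(m,p \right)} = m^{2} p + \left(0 \cdot 0 + m\right) = p m^{2} + \left(0 + m\right) = p m^{2} + m = m + p m^{2}$)
$x + S{\left(P,2 \right)} 44 = -4 + - 4 \left(1 - 8\right) 44 = -4 + \left(-4\right) \left(-7\right) 44 = -4 + 28 \cdot 44 = -4 + 1232 = 1228$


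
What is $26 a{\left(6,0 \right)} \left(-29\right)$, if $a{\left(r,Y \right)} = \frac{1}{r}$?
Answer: $- \frac{377}{3} \approx -125.67$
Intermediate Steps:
$26 a{\left(6,0 \right)} \left(-29\right) = \frac{26}{6} \left(-29\right) = 26 \cdot \frac{1}{6} \left(-29\right) = \frac{13}{3} \left(-29\right) = - \frac{377}{3}$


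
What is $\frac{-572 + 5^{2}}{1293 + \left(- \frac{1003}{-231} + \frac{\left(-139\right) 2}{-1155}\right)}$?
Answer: $- \frac{631785}{1498708} \approx -0.42155$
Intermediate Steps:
$\frac{-572 + 5^{2}}{1293 + \left(- \frac{1003}{-231} + \frac{\left(-139\right) 2}{-1155}\right)} = \frac{-572 + 25}{1293 - - \frac{5293}{1155}} = - \frac{547}{1293 + \left(\frac{1003}{231} + \frac{278}{1155}\right)} = - \frac{547}{1293 + \frac{5293}{1155}} = - \frac{547}{\frac{1498708}{1155}} = \left(-547\right) \frac{1155}{1498708} = - \frac{631785}{1498708}$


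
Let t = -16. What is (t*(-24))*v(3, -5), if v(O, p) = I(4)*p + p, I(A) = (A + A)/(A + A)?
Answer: -3840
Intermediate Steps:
I(A) = 1 (I(A) = (2*A)/((2*A)) = (2*A)*(1/(2*A)) = 1)
v(O, p) = 2*p (v(O, p) = 1*p + p = p + p = 2*p)
(t*(-24))*v(3, -5) = (-16*(-24))*(2*(-5)) = 384*(-10) = -3840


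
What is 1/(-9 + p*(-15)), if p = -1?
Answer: 1/6 ≈ 0.16667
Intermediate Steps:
1/(-9 + p*(-15)) = 1/(-9 - 1*(-15)) = 1/(-9 + 15) = 1/6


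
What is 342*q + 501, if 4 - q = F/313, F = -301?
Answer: 687939/313 ≈ 2197.9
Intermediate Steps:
q = 1553/313 (q = 4 - (-301)/313 = 4 - 1*(-301/313) = 4 + 301/313 = 1553/313 ≈ 4.9617)
342*q + 501 = 342*(1553/313) + 501 = 531126/313 + 501 = 687939/313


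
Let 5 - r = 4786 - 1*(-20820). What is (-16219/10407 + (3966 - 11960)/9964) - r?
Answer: 1327229902237/51847674 ≈ 25599.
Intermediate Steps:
r = -25601 (r = 5 - (4786 - 1*(-20820)) = 5 - (4786 + 20820) = 5 - 1*25606 = 5 - 25606 = -25601)
(-16219/10407 + (3966 - 11960)/9964) - r = (-16219/10407 + (3966 - 11960)/9964) - 1*(-25601) = (-16219*1/10407 - 7994*1/9964) + 25601 = (-16219/10407 - 3997/4982) + 25601 = -122399837/51847674 + 25601 = 1327229902237/51847674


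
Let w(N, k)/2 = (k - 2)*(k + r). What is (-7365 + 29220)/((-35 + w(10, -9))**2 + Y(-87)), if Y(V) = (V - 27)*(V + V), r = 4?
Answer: 7285/8487 ≈ 0.85837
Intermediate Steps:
w(N, k) = 2*(-2 + k)*(4 + k) (w(N, k) = 2*((k - 2)*(k + 4)) = 2*((-2 + k)*(4 + k)) = 2*(-2 + k)*(4 + k))
Y(V) = 2*V*(-27 + V) (Y(V) = (-27 + V)*(2*V) = 2*V*(-27 + V))
(-7365 + 29220)/((-35 + w(10, -9))**2 + Y(-87)) = (-7365 + 29220)/((-35 + (-16 + 2*(-9)**2 + 4*(-9)))**2 + 2*(-87)*(-27 - 87)) = 21855/((-35 + (-16 + 2*81 - 36))**2 + 2*(-87)*(-114)) = 21855/((-35 + (-16 + 162 - 36))**2 + 19836) = 21855/((-35 + 110)**2 + 19836) = 21855/(75**2 + 19836) = 21855/(5625 + 19836) = 21855/25461 = 21855*(1/25461) = 7285/8487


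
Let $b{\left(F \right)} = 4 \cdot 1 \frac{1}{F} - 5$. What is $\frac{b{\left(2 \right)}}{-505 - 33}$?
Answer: $\frac{3}{538} \approx 0.0055762$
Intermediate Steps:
$b{\left(F \right)} = -5 + \frac{4}{F}$ ($b{\left(F \right)} = \frac{4}{F} - 5 = -5 + \frac{4}{F}$)
$\frac{b{\left(2 \right)}}{-505 - 33} = \frac{-5 + \frac{4}{2}}{-505 - 33} = \frac{-5 + 4 \cdot \frac{1}{2}}{-538} = - \frac{-5 + 2}{538} = \left(- \frac{1}{538}\right) \left(-3\right) = \frac{3}{538}$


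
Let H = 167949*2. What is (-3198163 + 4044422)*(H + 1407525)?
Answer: 1475387404557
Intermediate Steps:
H = 335898
(-3198163 + 4044422)*(H + 1407525) = (-3198163 + 4044422)*(335898 + 1407525) = 846259*1743423 = 1475387404557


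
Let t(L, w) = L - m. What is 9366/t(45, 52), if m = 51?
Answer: -1561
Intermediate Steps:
t(L, w) = -51 + L (t(L, w) = L - 1*51 = L - 51 = -51 + L)
9366/t(45, 52) = 9366/(-51 + 45) = 9366/(-6) = 9366*(-⅙) = -1561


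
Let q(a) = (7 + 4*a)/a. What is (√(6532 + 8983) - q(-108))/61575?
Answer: -17/266004 + √15515/61575 ≈ 0.0019590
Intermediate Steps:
q(a) = (7 + 4*a)/a
(√(6532 + 8983) - q(-108))/61575 = (√(6532 + 8983) - (4 + 7/(-108)))/61575 = (√15515 - (4 + 7*(-1/108)))*(1/61575) = (√15515 - (4 - 7/108))*(1/61575) = (√15515 - 1*425/108)*(1/61575) = (√15515 - 425/108)*(1/61575) = (-425/108 + √15515)*(1/61575) = -17/266004 + √15515/61575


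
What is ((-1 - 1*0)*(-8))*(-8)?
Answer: -64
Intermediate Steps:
((-1 - 1*0)*(-8))*(-8) = ((-1 + 0)*(-8))*(-8) = -1*(-8)*(-8) = 8*(-8) = -64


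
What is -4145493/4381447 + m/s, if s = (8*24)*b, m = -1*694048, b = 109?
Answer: -97740356405/2865466338 ≈ -34.110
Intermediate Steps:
m = -694048
s = 20928 (s = (8*24)*109 = 192*109 = 20928)
-4145493/4381447 + m/s = -4145493/4381447 - 694048/20928 = -4145493*1/4381447 - 694048*1/20928 = -4145493/4381447 - 21689/654 = -97740356405/2865466338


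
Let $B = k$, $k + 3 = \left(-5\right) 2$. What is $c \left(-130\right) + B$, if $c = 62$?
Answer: $-8073$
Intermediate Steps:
$k = -13$ ($k = -3 - 10 = -13$)
$B = -13$
$c \left(-130\right) + B = 62 \left(-130\right) - 13 = -8060 - 13 = -8073$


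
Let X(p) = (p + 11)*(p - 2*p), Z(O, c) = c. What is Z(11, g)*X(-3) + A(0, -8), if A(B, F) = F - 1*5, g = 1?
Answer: 11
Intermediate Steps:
A(B, F) = -5 + F (A(B, F) = F - 5 = -5 + F)
X(p) = -p*(11 + p) (X(p) = (11 + p)*(-p) = -p*(11 + p))
Z(11, g)*X(-3) + A(0, -8) = 1*(-1*(-3)*(11 - 3)) + (-5 - 8) = 1*(-1*(-3)*8) - 13 = 1*24 - 13 = 24 - 13 = 11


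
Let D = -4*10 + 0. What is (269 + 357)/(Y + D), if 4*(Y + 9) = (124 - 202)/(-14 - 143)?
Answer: -196564/15347 ≈ -12.808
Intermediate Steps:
Y = -2787/314 (Y = -9 + ((124 - 202)/(-14 - 143))/4 = -9 + (-78/(-157))/4 = -9 + (-78*(-1/157))/4 = -9 + (¼)*(78/157) = -9 + 39/314 = -2787/314 ≈ -8.8758)
D = -40 (D = -40 + 0 = -40)
(269 + 357)/(Y + D) = (269 + 357)/(-2787/314 - 40) = 626/(-15347/314) = 626*(-314/15347) = -196564/15347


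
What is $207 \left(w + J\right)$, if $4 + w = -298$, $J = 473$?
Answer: $35397$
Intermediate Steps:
$w = -302$ ($w = -4 - 298 = -302$)
$207 \left(w + J\right) = 207 \left(-302 + 473\right) = 207 \cdot 171 = 35397$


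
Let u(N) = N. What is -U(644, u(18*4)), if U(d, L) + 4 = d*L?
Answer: -46364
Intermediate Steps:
U(d, L) = -4 + L*d (U(d, L) = -4 + d*L = -4 + L*d)
-U(644, u(18*4)) = -(-4 + (18*4)*644) = -(-4 + 72*644) = -(-4 + 46368) = -1*46364 = -46364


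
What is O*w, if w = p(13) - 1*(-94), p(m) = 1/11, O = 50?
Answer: 51750/11 ≈ 4704.5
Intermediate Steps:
p(m) = 1/11
w = 1035/11 (w = 1/11 - 1*(-94) = 1/11 + 94 = 1035/11 ≈ 94.091)
O*w = 50*(1035/11) = 51750/11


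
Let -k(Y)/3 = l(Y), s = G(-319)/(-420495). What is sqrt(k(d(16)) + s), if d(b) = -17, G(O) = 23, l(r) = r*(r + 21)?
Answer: sqrt(124811292435)/24735 ≈ 14.283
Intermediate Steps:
l(r) = r*(21 + r)
s = -23/420495 (s = 23/(-420495) = 23*(-1/420495) = -23/420495 ≈ -5.4697e-5)
k(Y) = -3*Y*(21 + Y)
sqrt(k(d(16)) + s) = sqrt(-3*(-17)*(21 - 17) - 23/420495) = sqrt(-3*(-17)*4 - 23/420495) = sqrt(204 - 23/420495) = sqrt(85780957/420495) = sqrt(124811292435)/24735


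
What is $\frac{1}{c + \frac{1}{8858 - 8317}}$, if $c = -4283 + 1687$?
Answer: $- \frac{541}{1404435} \approx -0.00038521$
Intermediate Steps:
$c = -2596$
$\frac{1}{c + \frac{1}{8858 - 8317}} = \frac{1}{-2596 + \frac{1}{8858 - 8317}} = \frac{1}{-2596 + \frac{1}{541}} = \frac{1}{- \frac{1404435}{541}} = - \frac{541}{1404435}$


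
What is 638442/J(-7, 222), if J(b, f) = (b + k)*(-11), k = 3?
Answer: 319221/22 ≈ 14510.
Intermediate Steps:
J(b, f) = -33 - 11*b (J(b, f) = (b + 3)*(-11) = (3 + b)*(-11) = -33 - 11*b)
638442/J(-7, 222) = 638442/(-33 - 11*(-7)) = 638442/(-33 + 77) = 638442/44 = 638442*(1/44) = 319221/22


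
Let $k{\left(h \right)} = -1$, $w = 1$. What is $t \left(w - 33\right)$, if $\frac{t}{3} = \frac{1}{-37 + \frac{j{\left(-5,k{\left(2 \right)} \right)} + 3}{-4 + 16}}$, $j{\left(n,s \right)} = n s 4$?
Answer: $\frac{1152}{421} \approx 2.7363$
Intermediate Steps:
$j{\left(n,s \right)} = 4 n s$
$t = - \frac{36}{421}$ ($t = \frac{3}{-37 + \frac{4 \left(-5\right) \left(-1\right) + 3}{-4 + 16}} = \frac{3}{-37 + \frac{20 + 3}{12}} = \frac{3}{-37 + 23 \cdot \frac{1}{12}} = \frac{3}{-37 + \frac{23}{12}} = \frac{3}{- \frac{421}{12}} = 3 \left(- \frac{12}{421}\right) = - \frac{36}{421} \approx -0.085511$)
$t \left(w - 33\right) = - \frac{36 \left(1 - 33\right)}{421} = \left(- \frac{36}{421}\right) \left(-32\right) = \frac{1152}{421}$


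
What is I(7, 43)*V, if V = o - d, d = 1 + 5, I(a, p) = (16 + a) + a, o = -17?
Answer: -690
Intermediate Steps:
I(a, p) = 16 + 2*a
d = 6
V = -23 (V = -17 - 1*6 = -17 - 6 = -23)
I(7, 43)*V = (16 + 2*7)*(-23) = (16 + 14)*(-23) = 30*(-23) = -690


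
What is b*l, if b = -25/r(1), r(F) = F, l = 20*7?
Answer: -3500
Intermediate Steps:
l = 140
b = -25 (b = -25/1 = -25*1 = -25)
b*l = -25*140 = -3500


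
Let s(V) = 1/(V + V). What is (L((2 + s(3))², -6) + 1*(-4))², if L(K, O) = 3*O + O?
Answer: 784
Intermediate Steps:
s(V) = 1/(2*V)
L(K, O) = 4*O
(L((2 + s(3))², -6) + 1*(-4))² = (4*(-6) + 1*(-4))² = (-24 - 4)² = (-28)² = 784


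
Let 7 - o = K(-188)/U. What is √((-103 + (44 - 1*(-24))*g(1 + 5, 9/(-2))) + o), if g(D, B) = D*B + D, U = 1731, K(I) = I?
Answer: 4*I*√285383046/1731 ≈ 39.037*I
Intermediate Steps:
g(D, B) = D + B*D (g(D, B) = B*D + D = D + B*D)
o = 12305/1731 (o = 7 - (-188)/1731 = 7 - 1*(-188/1731) = 7 + 188/1731 = 12305/1731 ≈ 7.1086)
√((-103 + (44 - 1*(-24))*g(1 + 5, 9/(-2))) + o) = √((-103 + (44 - 1*(-24))*((1 + 5)*(1 + 9/(-2)))) + 12305/1731) = √((-103 + (44 + 24)*(6*(1 + 9*(-½)))) + 12305/1731) = √((-103 + 68*(6*(1 - 9/2))) + 12305/1731) = √((-103 + 68*(6*(-7/2))) + 12305/1731) = √((-103 + 68*(-21)) + 12305/1731) = √((-103 - 1428) + 12305/1731) = √(-1531 + 12305/1731) = √(-2637856/1731) = 4*I*√285383046/1731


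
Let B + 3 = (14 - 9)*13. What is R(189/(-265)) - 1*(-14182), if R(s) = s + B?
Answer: 3774471/265 ≈ 14243.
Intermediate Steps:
B = 62 (B = -3 + (14 - 9)*13 = -3 + 5*13 = -3 + 65 = 62)
R(s) = 62 + s (R(s) = s + 62 = 62 + s)
R(189/(-265)) - 1*(-14182) = (62 + 189/(-265)) - 1*(-14182) = (62 + 189*(-1/265)) + 14182 = (62 - 189/265) + 14182 = 16241/265 + 14182 = 3774471/265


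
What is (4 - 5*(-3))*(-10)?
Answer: -190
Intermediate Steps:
(4 - 5*(-3))*(-10) = (4 + 15)*(-10) = 19*(-10) = -190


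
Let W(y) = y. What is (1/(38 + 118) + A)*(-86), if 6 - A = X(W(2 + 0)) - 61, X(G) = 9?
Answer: -389107/78 ≈ -4988.6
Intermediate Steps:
A = 58 (A = 6 - (9 - 61) = 6 - 1*(-52) = 6 + 52 = 58)
(1/(38 + 118) + A)*(-86) = (1/(38 + 118) + 58)*(-86) = (1/156 + 58)*(-86) = (9049/156)*(-86) = -389107/78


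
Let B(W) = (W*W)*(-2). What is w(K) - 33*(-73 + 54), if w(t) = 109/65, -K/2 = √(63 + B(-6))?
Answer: 40864/65 ≈ 628.68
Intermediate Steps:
B(W) = -2*W² (B(W) = W²*(-2) = -2*W²)
K = -6*I (K = -2*√(63 - 2*(-6)²) = -2*√(63 - 2*36) = -2*√(63 - 72) = -6*I ≈ -6.0*I)
w(t) = 109/65 (w(t) = 109*(1/65) = 109/65)
w(K) - 33*(-73 + 54) = 109/65 - 33*(-73 + 54) = 109/65 - 33*(-19) = 109/65 + 627 = 40864/65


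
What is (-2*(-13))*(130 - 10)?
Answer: 3120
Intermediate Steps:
(-2*(-13))*(130 - 10) = 26*120 = 3120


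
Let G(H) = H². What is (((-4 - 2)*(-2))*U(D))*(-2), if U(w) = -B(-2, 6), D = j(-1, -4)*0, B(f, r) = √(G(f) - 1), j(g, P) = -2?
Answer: 24*√3 ≈ 41.569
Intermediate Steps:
B(f, r) = √(-1 + f²) (B(f, r) = √(f² - 1) = √(-1 + f²))
D = 0 (D = -2*0 = 0)
U(w) = -√3 (U(w) = -√(-1 + (-2)²) = -√(-1 + 4) = -√3)
(((-4 - 2)*(-2))*U(D))*(-2) = (((-4 - 2)*(-2))*(-√3))*(-2) = ((-6*(-2))*(-√3))*(-2) = (12*(-√3))*(-2) = -12*√3*(-2) = 24*√3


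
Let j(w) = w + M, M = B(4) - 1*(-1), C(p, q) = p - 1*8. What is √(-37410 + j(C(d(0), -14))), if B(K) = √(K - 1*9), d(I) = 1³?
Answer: √(-37416 + I*√5) ≈ 0.0058 + 193.43*I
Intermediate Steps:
d(I) = 1
C(p, q) = -8 + p (C(p, q) = p - 8 = -8 + p)
B(K) = √(-9 + K) (B(K) = √(K - 9) = √(-9 + K))
M = 1 + I*√5 (M = √(-9 + 4) - 1*(-1) = √(-5) + 1 = I*√5 + 1 = 1 + I*√5 ≈ 1.0 + 2.2361*I)
j(w) = 1 + w + I*√5 (j(w) = w + (1 + I*√5) = 1 + w + I*√5)
√(-37410 + j(C(d(0), -14))) = √(-37410 + (1 + (-8 + 1) + I*√5)) = √(-37410 + (1 - 7 + I*√5)) = √(-37410 + (-6 + I*√5)) = √(-37416 + I*√5)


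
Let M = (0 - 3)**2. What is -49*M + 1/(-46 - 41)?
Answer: -38368/87 ≈ -441.01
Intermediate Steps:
M = 9 (M = (-3)**2 = 9)
-49*M + 1/(-46 - 41) = -49*9 + 1/(-46 - 41) = -441 + 1/(-87) = -441 - 1/87 = -38368/87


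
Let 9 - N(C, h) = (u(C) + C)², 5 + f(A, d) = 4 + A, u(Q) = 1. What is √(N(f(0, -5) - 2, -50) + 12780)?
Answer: √12785 ≈ 113.07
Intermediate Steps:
f(A, d) = -1 + A (f(A, d) = -5 + (4 + A) = -1 + A)
N(C, h) = 9 - (1 + C)²
√(N(f(0, -5) - 2, -50) + 12780) = √((9 - (1 + ((-1 + 0) - 2))²) + 12780) = √((9 - (1 + (-1 - 2))²) + 12780) = √((9 - (1 - 3)²) + 12780) = √((9 - 1*(-2)²) + 12780) = √((9 - 1*4) + 12780) = √((9 - 4) + 12780) = √(5 + 12780) = √12785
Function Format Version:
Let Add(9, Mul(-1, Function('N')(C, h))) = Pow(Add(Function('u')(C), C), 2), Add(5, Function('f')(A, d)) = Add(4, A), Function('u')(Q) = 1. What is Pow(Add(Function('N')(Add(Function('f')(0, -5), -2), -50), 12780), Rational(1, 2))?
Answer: Pow(12785, Rational(1, 2)) ≈ 113.07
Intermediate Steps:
Function('f')(A, d) = Add(-1, A) (Function('f')(A, d) = Add(-5, Add(4, A)) = Add(-1, A))
Function('N')(C, h) = Add(9, Mul(-1, Pow(Add(1, C), 2)))
Pow(Add(Function('N')(Add(Function('f')(0, -5), -2), -50), 12780), Rational(1, 2)) = Pow(Add(Add(9, Mul(-1, Pow(Add(1, Add(Add(-1, 0), -2)), 2))), 12780), Rational(1, 2)) = Pow(Add(Add(9, Mul(-1, Pow(Add(1, Add(-1, -2)), 2))), 12780), Rational(1, 2)) = Pow(Add(Add(9, Mul(-1, Pow(Add(1, -3), 2))), 12780), Rational(1, 2)) = Pow(Add(Add(9, Mul(-1, Pow(-2, 2))), 12780), Rational(1, 2)) = Pow(Add(Add(9, Mul(-1, 4)), 12780), Rational(1, 2)) = Pow(Add(Add(9, -4), 12780), Rational(1, 2)) = Pow(Add(5, 12780), Rational(1, 2)) = Pow(12785, Rational(1, 2))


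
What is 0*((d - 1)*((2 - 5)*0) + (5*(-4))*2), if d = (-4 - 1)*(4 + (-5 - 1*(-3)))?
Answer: 0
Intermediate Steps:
d = -10 (d = -5*(4 + (-5 + 3)) = -5*(4 - 2) = -5*2 = -10)
0*((d - 1)*((2 - 5)*0) + (5*(-4))*2) = 0*((-10 - 1)*((2 - 5)*0) + (5*(-4))*2) = 0*(-(-33)*0 - 20*2) = 0*(-11*0 - 40) = 0*(0 - 40) = 0*(-40) = 0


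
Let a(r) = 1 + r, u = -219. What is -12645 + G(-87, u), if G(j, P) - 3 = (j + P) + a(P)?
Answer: -13166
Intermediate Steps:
G(j, P) = 4 + j + 2*P (G(j, P) = 3 + ((j + P) + (1 + P)) = 3 + ((P + j) + (1 + P)) = 3 + (1 + j + 2*P) = 4 + j + 2*P)
-12645 + G(-87, u) = -12645 + (4 - 87 + 2*(-219)) = -12645 + (4 - 87 - 438) = -12645 - 521 = -13166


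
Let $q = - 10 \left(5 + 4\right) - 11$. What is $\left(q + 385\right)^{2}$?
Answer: $80656$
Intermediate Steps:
$q = -101$ ($q = \left(-10\right) 9 - 11 = -90 - 11 = -101$)
$\left(q + 385\right)^{2} = \left(-101 + 385\right)^{2} = 284^{2} = 80656$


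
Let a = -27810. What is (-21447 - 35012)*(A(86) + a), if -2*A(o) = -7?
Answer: 3139854367/2 ≈ 1.5699e+9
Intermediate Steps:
A(o) = 7/2 (A(o) = -½*(-7) = 7/2)
(-21447 - 35012)*(A(86) + a) = (-21447 - 35012)*(7/2 - 27810) = -56459*(-55613/2) = 3139854367/2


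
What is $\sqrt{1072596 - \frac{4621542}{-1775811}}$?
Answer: $\frac{\sqrt{375827193607537142}}{591937} \approx 1035.7$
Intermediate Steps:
$\sqrt{1072596 - \frac{4621542}{-1775811}} = \sqrt{1072596 - - \frac{1540514}{591937}} = \sqrt{1072596 + \frac{1540514}{591937}} = \sqrt{\frac{634910798966}{591937}} = \frac{\sqrt{375827193607537142}}{591937}$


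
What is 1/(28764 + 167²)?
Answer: 1/56653 ≈ 1.7651e-5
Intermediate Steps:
1/(28764 + 167²) = 1/(28764 + 27889) = 1/56653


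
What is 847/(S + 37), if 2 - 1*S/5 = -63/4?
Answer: 3388/503 ≈ 6.7356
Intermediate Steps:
S = 355/4 (S = 10 - (-315)/4 = 10 - 5*(-63/4) = 10 + 315/4 = 355/4 ≈ 88.750)
847/(S + 37) = 847/(355/4 + 37) = 847/(503/4) = (4/503)*847 = 3388/503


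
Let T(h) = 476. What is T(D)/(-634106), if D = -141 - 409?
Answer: -238/317053 ≈ -0.00075066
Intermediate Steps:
D = -550
T(D)/(-634106) = 476/(-634106) = 476*(-1/634106) = -238/317053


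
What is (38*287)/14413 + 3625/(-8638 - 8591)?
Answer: 19378907/35474511 ≈ 0.54628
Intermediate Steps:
(38*287)/14413 + 3625/(-8638 - 8591) = 10906*(1/14413) + 3625/(-17229) = 1558/2059 + 3625*(-1/17229) = 1558/2059 - 3625/17229 = 19378907/35474511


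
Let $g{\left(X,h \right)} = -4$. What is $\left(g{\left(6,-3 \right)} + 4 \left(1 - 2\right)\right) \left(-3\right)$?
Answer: $24$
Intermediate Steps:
$\left(g{\left(6,-3 \right)} + 4 \left(1 - 2\right)\right) \left(-3\right) = \left(-4 + 4 \left(1 - 2\right)\right) \left(-3\right) = \left(-4 + 4 \left(-1\right)\right) \left(-3\right) = \left(-4 - 4\right) \left(-3\right) = \left(-8\right) \left(-3\right) = 24$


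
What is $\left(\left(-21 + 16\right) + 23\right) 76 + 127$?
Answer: $1495$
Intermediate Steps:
$\left(\left(-21 + 16\right) + 23\right) 76 + 127 = \left(-5 + 23\right) 76 + 127 = 18 \cdot 76 + 127 = 1368 + 127 = 1495$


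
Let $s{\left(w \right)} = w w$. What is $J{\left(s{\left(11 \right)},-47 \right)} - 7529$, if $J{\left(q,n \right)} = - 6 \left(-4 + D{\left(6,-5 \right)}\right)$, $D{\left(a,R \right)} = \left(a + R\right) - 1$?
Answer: $-7505$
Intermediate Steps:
$D{\left(a,R \right)} = -1 + R + a$ ($D{\left(a,R \right)} = \left(R + a\right) + \left(-5 + 4\right) = \left(R + a\right) - 1 = -1 + R + a$)
$s{\left(w \right)} = w^{2}$
$J{\left(q,n \right)} = 24$ ($J{\left(q,n \right)} = - 6 \left(-4 - 0\right) = - 6 \left(-4 + 0\right) = \left(-6\right) \left(-4\right) = 24$)
$J{\left(s{\left(11 \right)},-47 \right)} - 7529 = 24 - 7529 = -7505$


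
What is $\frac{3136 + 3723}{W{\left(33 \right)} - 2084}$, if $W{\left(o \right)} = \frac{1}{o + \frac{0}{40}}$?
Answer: $- \frac{226347}{68771} \approx -3.2913$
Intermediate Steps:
$W{\left(o \right)} = \frac{1}{o}$ ($W{\left(o \right)} = \frac{1}{o + 0 \cdot \frac{1}{40}} = \frac{1}{o + 0} = \frac{1}{o}$)
$\frac{3136 + 3723}{W{\left(33 \right)} - 2084} = \frac{3136 + 3723}{\frac{1}{33} - 2084} = \frac{6859}{\frac{1}{33} - 2084} = \frac{6859}{- \frac{68771}{33}} = 6859 \left(- \frac{33}{68771}\right) = - \frac{226347}{68771}$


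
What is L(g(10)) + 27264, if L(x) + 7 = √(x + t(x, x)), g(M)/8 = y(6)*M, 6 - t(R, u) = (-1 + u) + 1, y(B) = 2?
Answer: 27257 + √6 ≈ 27259.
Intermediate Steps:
t(R, u) = 6 - u (t(R, u) = 6 - ((-1 + u) + 1) = 6 - u)
g(M) = 16*M (g(M) = 8*(2*M) = 16*M)
L(x) = -7 + √6 (L(x) = -7 + √(x + (6 - x)) = -7 + √6)
L(g(10)) + 27264 = (-7 + √6) + 27264 = 27257 + √6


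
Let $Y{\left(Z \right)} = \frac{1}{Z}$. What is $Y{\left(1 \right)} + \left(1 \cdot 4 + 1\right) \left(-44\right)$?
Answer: $-219$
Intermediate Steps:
$Y{\left(1 \right)} + \left(1 \cdot 4 + 1\right) \left(-44\right) = 1^{-1} + \left(1 \cdot 4 + 1\right) \left(-44\right) = 1 + \left(4 + 1\right) \left(-44\right) = 1 + 5 \left(-44\right) = 1 - 220 = -219$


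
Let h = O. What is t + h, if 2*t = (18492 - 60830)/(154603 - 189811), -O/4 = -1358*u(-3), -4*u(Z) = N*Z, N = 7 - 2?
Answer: 717208129/35208 ≈ 20371.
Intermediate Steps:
N = 5
u(Z) = -5*Z/4
O = 20370 (O = -(-5432)*(-5/4*(-3)) = -(-5432)*15/4 = -4*(-10185/2) = 20370)
h = 20370
t = 21169/35208 (t = ((18492 - 60830)/(154603 - 189811))/2 = (-42338/(-35208))/2 = (-42338*(-1/35208))/2 = (1/2)*(21169/17604) = 21169/35208 ≈ 0.60126)
t + h = 21169/35208 + 20370 = 717208129/35208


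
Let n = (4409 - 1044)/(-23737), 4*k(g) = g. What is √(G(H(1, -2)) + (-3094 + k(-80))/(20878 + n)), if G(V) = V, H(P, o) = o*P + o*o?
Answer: 2*√113640731944887926/495577721 ≈ 1.3605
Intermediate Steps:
H(P, o) = o² + P*o (H(P, o) = P*o + o² = o² + P*o)
k(g) = g/4
n = -3365/23737 (n = 3365*(-1/23737) = -3365/23737 ≈ -0.14176)
√(G(H(1, -2)) + (-3094 + k(-80))/(20878 + n)) = √(-2*(1 - 2) + (-3094 + (¼)*(-80))/(20878 - 3365/23737)) = √(-2*(-1) + (-3094 - 20)/(495577721/23737)) = √(2 - 3114*23737/495577721) = √(2 - 73917018/495577721) = √(917238424/495577721) = 2*√113640731944887926/495577721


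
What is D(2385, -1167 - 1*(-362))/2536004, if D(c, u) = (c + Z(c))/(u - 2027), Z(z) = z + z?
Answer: -2385/2393987776 ≈ -9.9625e-7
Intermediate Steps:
Z(z) = 2*z
D(c, u) = 3*c/(-2027 + u) (D(c, u) = (c + 2*c)/(u - 2027) = (3*c)/(-2027 + u) = 3*c/(-2027 + u))
D(2385, -1167 - 1*(-362))/2536004 = (3*2385/(-2027 + (-1167 - 1*(-362))))/2536004 = (3*2385/(-2027 + (-1167 + 362)))*(1/2536004) = (3*2385/(-2027 - 805))*(1/2536004) = (3*2385/(-2832))*(1/2536004) = (3*2385*(-1/2832))*(1/2536004) = -2385/944*1/2536004 = -2385/2393987776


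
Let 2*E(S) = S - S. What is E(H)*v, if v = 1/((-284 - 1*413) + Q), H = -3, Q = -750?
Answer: 0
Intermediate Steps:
E(S) = 0 (E(S) = (S - S)/2 = (1/2)*0 = 0)
v = -1/1447 (v = 1/((-284 - 1*413) - 750) = 1/((-284 - 413) - 750) = 1/(-697 - 750) = 1/(-1447) = -1/1447 ≈ -0.00069109)
E(H)*v = 0*(-1/1447) = 0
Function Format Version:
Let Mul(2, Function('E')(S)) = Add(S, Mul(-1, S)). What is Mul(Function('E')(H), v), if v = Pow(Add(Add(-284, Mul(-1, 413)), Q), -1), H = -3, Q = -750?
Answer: 0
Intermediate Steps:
Function('E')(S) = 0 (Function('E')(S) = Mul(Rational(1, 2), Add(S, Mul(-1, S))) = Mul(Rational(1, 2), 0) = 0)
v = Rational(-1, 1447) (v = Pow(Add(Add(-284, Mul(-1, 413)), -750), -1) = Pow(Add(Add(-284, -413), -750), -1) = Pow(Add(-697, -750), -1) = Pow(-1447, -1) = Rational(-1, 1447) ≈ -0.00069109)
Mul(Function('E')(H), v) = Mul(0, Rational(-1, 1447)) = 0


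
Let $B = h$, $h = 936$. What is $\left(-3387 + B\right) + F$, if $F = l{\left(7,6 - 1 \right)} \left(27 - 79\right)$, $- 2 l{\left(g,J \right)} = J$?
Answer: $-2321$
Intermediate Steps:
$l{\left(g,J \right)} = - \frac{J}{2}$
$B = 936$
$F = 130$ ($F = - \frac{6 - 1}{2} \left(27 - 79\right) = - \frac{6 - 1}{2} \left(-52\right) = \left(- \frac{1}{2}\right) 5 \left(-52\right) = \left(- \frac{5}{2}\right) \left(-52\right) = 130$)
$\left(-3387 + B\right) + F = \left(-3387 + 936\right) + 130 = -2451 + 130 = -2321$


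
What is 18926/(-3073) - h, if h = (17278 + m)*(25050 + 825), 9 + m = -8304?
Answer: -712841908301/3073 ≈ -2.3197e+8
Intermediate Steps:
m = -8313 (m = -9 - 8304 = -8313)
h = 231969375 (h = (17278 - 8313)*(25050 + 825) = 8965*25875 = 231969375)
18926/(-3073) - h = 18926/(-3073) - 1*231969375 = 18926*(-1/3073) - 231969375 = -18926/3073 - 231969375 = -712841908301/3073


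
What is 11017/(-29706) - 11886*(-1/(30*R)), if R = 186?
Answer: 4050148/2302215 ≈ 1.7592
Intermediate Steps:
11017/(-29706) - 11886*(-1/(30*R)) = 11017/(-29706) - 11886/((-30*186)) = 11017*(-1/29706) - 11886/(-5580) = -11017/29706 - 11886*(-1/5580) = -11017/29706 + 1981/930 = 4050148/2302215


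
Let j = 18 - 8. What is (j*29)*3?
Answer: 870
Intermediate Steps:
j = 10
(j*29)*3 = (10*29)*3 = 290*3 = 870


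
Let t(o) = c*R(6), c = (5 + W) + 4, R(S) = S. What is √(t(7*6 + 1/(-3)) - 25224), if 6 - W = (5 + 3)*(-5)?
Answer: 3*I*√2766 ≈ 157.78*I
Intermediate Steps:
W = 46 (W = 6 - (5 + 3)*(-5) = 6 - 8*(-5) = 6 - 1*(-40) = 6 + 40 = 46)
c = 55 (c = (5 + 46) + 4 = 51 + 4 = 55)
t(o) = 330 (t(o) = 55*6 = 330)
√(t(7*6 + 1/(-3)) - 25224) = √(330 - 25224) = √(-24894) = 3*I*√2766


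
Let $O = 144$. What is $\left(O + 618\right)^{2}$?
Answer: $580644$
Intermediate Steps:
$\left(O + 618\right)^{2} = \left(144 + 618\right)^{2} = 762^{2} = 580644$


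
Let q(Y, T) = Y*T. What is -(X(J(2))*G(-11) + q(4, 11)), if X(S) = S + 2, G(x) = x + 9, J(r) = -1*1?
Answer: -42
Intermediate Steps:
q(Y, T) = T*Y
J(r) = -1
G(x) = 9 + x
X(S) = 2 + S
-(X(J(2))*G(-11) + q(4, 11)) = -((2 - 1)*(9 - 11) + 11*4) = -(1*(-2) + 44) = -(-2 + 44) = -1*42 = -42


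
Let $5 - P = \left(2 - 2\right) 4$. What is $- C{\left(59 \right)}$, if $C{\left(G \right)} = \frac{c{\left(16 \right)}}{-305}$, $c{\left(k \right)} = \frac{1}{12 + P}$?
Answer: $\frac{1}{5185} \approx 0.00019286$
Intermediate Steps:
$P = 5$ ($P = 5 - \left(2 - 2\right) 4 = 5 - 0 \cdot 4 = 5 - 0 = 5 + 0 = 5$)
$c{\left(k \right)} = \frac{1}{17}$ ($c{\left(k \right)} = \frac{1}{12 + 5} = \frac{1}{17}$)
$C{\left(G \right)} = - \frac{1}{5185}$ ($C{\left(G \right)} = \frac{1}{17 \left(-305\right)} = \frac{1}{17} \left(- \frac{1}{305}\right) = - \frac{1}{5185}$)
$- C{\left(59 \right)} = \left(-1\right) \left(- \frac{1}{5185}\right) = \frac{1}{5185}$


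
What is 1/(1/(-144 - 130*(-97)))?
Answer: 12466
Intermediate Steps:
1/(1/(-144 - 130*(-97))) = 1/(1/(-144 + 12610)) = 1/(1/12466) = 12466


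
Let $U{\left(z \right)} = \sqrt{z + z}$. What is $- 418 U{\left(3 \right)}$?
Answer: $- 418 \sqrt{6} \approx -1023.9$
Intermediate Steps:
$U{\left(z \right)} = \sqrt{2} \sqrt{z}$ ($U{\left(z \right)} = \sqrt{2 z} = \sqrt{2} \sqrt{z}$)
$- 418 U{\left(3 \right)} = - 418 \sqrt{2} \sqrt{3} = - 418 \sqrt{6}$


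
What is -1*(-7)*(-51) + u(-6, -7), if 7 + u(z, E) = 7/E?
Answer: -365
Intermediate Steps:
u(z, E) = -7 + 7/E
-1*(-7)*(-51) + u(-6, -7) = -1*(-7)*(-51) + (-7 + 7/(-7)) = 7*(-51) + (-7 + 7*(-⅐)) = -357 + (-7 - 1) = -357 - 8 = -365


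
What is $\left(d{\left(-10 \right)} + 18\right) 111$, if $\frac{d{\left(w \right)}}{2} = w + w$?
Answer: $-2442$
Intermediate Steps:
$d{\left(w \right)} = 4 w$ ($d{\left(w \right)} = 2 \left(w + w\right) = 2 \cdot 2 w = 4 w$)
$\left(d{\left(-10 \right)} + 18\right) 111 = \left(4 \left(-10\right) + 18\right) 111 = \left(-40 + 18\right) 111 = \left(-22\right) 111 = -2442$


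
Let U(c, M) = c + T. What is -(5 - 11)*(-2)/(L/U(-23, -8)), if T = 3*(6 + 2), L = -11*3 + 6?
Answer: 4/9 ≈ 0.44444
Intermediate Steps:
L = -27 (L = -33 + 6 = -27)
T = 24 (T = 3*8 = 24)
U(c, M) = 24 + c (U(c, M) = c + 24 = 24 + c)
-(5 - 11)*(-2)/(L/U(-23, -8)) = -(5 - 11)*(-2)/((-27/(24 - 23))) = -(-6*(-2))/((-27/1)) = -12/((-27*1)) = -12/(-27) = -12*(-1)/27 = -1*(-4/9) = 4/9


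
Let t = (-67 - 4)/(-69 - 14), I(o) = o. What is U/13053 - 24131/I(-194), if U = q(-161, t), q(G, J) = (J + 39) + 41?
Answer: 8714934401/70059802 ≈ 124.39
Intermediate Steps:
t = 71/83 (t = -71/(-83) = -71*(-1/83) = 71/83 ≈ 0.85542)
q(G, J) = 80 + J (q(G, J) = (39 + J) + 41 = 80 + J)
U = 6711/83 (U = 80 + 71/83 = 6711/83 ≈ 80.855)
U/13053 - 24131/I(-194) = (6711/83)/13053 - 24131/(-194) = (6711/83)*(1/13053) - 24131*(-1/194) = 2237/361133 + 24131/194 = 8714934401/70059802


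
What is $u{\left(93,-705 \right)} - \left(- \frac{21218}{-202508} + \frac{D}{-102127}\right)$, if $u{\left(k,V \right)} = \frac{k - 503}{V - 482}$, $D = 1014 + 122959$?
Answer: $\frac{17853769876193}{12274490735246} \approx 1.4545$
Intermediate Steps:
$D = 123973$
$u{\left(k,V \right)} = \frac{-503 + k}{-482 + V}$
$u{\left(93,-705 \right)} - \left(- \frac{21218}{-202508} + \frac{D}{-102127}\right) = \frac{-503 + 93}{-482 - 705} - \left(- \frac{21218}{-202508} + \frac{123973}{-102127}\right) = \frac{1}{-1187} \left(-410\right) - \left(\left(-21218\right) \left(- \frac{1}{202508}\right) + 123973 \left(- \frac{1}{102127}\right)\right) = \left(- \frac{1}{1187}\right) \left(-410\right) - \left(\frac{10609}{101254} - \frac{123973}{102127}\right) = \frac{410}{1187} - - \frac{11469296799}{10340767258} = \frac{410}{1187} + \frac{11469296799}{10340767258} = \frac{17853769876193}{12274490735246}$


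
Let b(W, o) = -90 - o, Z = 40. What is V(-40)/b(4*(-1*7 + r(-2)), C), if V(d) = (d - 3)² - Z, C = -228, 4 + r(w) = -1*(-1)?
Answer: 603/46 ≈ 13.109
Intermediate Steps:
r(w) = -3 (r(w) = -4 - 1*(-1) = -4 + 1 = -3)
V(d) = -40 + (-3 + d)² (V(d) = (d - 3)² - 1*40 = (-3 + d)² - 40 = -40 + (-3 + d)²)
V(-40)/b(4*(-1*7 + r(-2)), C) = (-40 + (-3 - 40)²)/(-90 - 1*(-228)) = (-40 + (-43)²)/(-90 + 228) = (-40 + 1849)/138 = 1809*(1/138) = 603/46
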